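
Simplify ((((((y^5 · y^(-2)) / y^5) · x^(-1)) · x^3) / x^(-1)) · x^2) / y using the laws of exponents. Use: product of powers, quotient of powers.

x^5y^(-3)

((((((y^5 · y^(-2)) / y^5) · x^(-1)) · x^3) / x^(-1)) · x^2) / y
= (((((y^3 / y^5) · x^(-1)) · x^3) / x^(-1)) · x^2) / y    [product of powers]
= ((((y^(-2) · x^(-1)) · x^3) / x^(-1)) · x^2) / y    [quotient of powers]
= x^5y^(-3)    [quotient of powers; product of powers]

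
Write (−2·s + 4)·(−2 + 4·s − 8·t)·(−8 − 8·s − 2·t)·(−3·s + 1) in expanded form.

(−2·s + 4)·(−2 + 4·s − 8·t)·(−8 − 8·s − 2·t)·(−3·s + 1)
= (4·s − 8·s^2 + 16·s·t − 8 + 16·s − 32·t)·(−8 − 8·s − 2·t)·(−3·s + 1)    [distributive law]
= (20·s − 8·s^2 + 16·s·t − 8 − 32·t)·(−8 − 8·s − 2·t)·(−3·s + 1)    [combine like terms]
= (−160·s − 160·s^2 − 40·s·t + 64·s^2 + 64·s^3 + 16·s^2·t − 128·s·t − 128·s^2·t − 32·s·t^2 + 64 + 64·s + 16·t + 256·t + 256·s·t + 64·t^2)·(−3·s + 1)    [distributive law]
= (−96·s − 96·s^2 + 88·s·t + 64·s^3 − 112·s^2·t − 32·s·t^2 + 64 + 272·t + 64·t^2)·(−3·s + 1)    [combine like terms]
= 288·s^2 − 96·s + 288·s^3 − 96·s^2 − 264·s^2·t + 88·s·t − 192·s^4 + 64·s^3 + 336·s^3·t − 112·s^2·t + 96·s^2·t^2 − 32·s·t^2 − 192·s + 64 − 816·s·t + 272·t − 192·s·t^2 + 64·t^2    [distributive law]
= 192·s^2 − 288·s + 352·s^3 − 376·s^2·t − 728·s·t − 192·s^4 + 336·s^3·t + 96·s^2·t^2 − 224·s·t^2 + 64 + 272·t + 64·t^2    [combine like terms]

192·s^2 − 288·s + 352·s^3 − 376·s^2·t − 728·s·t − 192·s^4 + 336·s^3·t + 96·s^2·t^2 − 224·s·t^2 + 64 + 272·t + 64·t^2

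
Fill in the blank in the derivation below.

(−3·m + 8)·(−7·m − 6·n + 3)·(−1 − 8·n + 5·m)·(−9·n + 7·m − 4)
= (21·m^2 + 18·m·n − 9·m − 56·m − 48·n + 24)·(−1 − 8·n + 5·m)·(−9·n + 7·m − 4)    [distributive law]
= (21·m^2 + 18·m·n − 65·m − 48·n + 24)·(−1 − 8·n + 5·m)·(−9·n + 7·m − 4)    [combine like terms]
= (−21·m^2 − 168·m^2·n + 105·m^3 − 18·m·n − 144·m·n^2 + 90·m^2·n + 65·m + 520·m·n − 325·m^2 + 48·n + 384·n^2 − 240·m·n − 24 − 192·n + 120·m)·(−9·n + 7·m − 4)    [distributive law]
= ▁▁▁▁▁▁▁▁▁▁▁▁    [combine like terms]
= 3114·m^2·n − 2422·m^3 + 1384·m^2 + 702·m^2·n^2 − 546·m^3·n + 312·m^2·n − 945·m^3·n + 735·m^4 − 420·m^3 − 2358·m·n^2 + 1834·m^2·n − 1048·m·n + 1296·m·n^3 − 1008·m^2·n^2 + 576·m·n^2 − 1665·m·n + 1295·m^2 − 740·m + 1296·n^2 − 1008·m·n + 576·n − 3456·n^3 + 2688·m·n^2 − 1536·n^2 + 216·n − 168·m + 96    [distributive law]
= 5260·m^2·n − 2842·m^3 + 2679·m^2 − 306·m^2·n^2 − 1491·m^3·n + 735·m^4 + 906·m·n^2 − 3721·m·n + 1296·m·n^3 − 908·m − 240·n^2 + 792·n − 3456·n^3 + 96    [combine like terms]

By combine like terms:

(−346·m^2 − 78·m^2·n + 105·m^3 + 262·m·n − 144·m·n^2 + 185·m − 144·n + 384·n^2 − 24)·(−9·n + 7·m − 4)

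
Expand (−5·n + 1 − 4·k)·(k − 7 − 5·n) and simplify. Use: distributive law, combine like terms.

(−5·n + 1 − 4·k)·(k − 7 − 5·n)
= −5·k·n + 35·n + 25·n² + k − 7 − 5·n − 4·k² + 28·k + 20·k·n    [distributive law]
= 15·k·n + 30·n + 25·n² + 29·k − 7 − 4·k²    [combine like terms]

15·k·n + 30·n + 25·n² + 29·k − 7 − 4·k²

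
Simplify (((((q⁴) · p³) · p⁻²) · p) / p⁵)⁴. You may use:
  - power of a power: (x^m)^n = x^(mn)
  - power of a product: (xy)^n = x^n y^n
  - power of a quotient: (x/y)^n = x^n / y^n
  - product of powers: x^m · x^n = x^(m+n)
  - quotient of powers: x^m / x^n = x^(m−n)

(((((q⁴) · p³) · p⁻²) · p) / p⁵)⁴
= (((((q⁴) · p³) · p⁻²) · p)⁴) / ((p⁵)⁴)    [power of a quotient]
= (((((q⁴) · p³) · p⁻²)⁴) · (p⁴)) / ((p⁵)⁴)    [power of a product]
= (((((q⁴) · p³)⁴) · ((p⁻²)⁴)) · (p⁴)) / ((p⁵)⁴)    [power of a product]
= (((((q⁴)⁴) · ((p³)⁴)) · ((p⁻²)⁴)) · (p⁴)) / ((p⁵)⁴)    [power of a product]
= ((((q¹⁶) · ((p³)⁴)) · ((p⁻²)⁴)) · (p⁴)) / ((p⁵)⁴)    [power of a power]
= (((q¹⁶ · p¹²) · ((p⁻²)⁴)) · (p⁴)) / ((p⁵)⁴)    [power of a power]
= (((q¹⁶ · p¹²) · p⁻⁸) · (p⁴)) / ((p⁵)⁴)    [power of a power]
= (((q¹⁶ · p¹²) · p⁻⁸) · p⁴) / p²⁰    [power of a power]
= p⁻¹²q¹⁶    [quotient of powers; product of powers]

p⁻¹²q¹⁶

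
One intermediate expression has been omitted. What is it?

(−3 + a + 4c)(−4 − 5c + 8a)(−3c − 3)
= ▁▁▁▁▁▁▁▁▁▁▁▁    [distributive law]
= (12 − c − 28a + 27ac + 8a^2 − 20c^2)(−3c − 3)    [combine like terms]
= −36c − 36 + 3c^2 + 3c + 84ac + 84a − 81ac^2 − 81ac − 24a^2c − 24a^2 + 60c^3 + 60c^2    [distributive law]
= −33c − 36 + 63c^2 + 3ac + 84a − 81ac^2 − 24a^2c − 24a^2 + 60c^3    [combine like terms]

Applying distributive law to the line above:

(12 + 15c − 24a − 4a − 5ac + 8a^2 − 16c − 20c^2 + 32ac)(−3c − 3)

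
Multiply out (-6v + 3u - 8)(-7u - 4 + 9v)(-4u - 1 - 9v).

(-6v + 3u - 8)(-7u - 4 + 9v)(-4u - 1 - 9v)
= (42uv + 24v - 54v^2 - 21u^2 - 12u + 27uv + 56u + 32 - 72v)(-4u - 1 - 9v)    [distributive law]
= (69uv - 48v - 54v^2 - 21u^2 + 44u + 32)(-4u - 1 - 9v)    [combine like terms]
= -276u^2v - 69uv - 621uv^2 + 192uv + 48v + 432v^2 + 216uv^2 + 54v^2 + 486v^3 + 84u^3 + 21u^2 + 189u^2v - 176u^2 - 44u - 396uv - 128u - 32 - 288v    [distributive law]
= -87u^2v - 273uv - 405uv^2 - 240v + 486v^2 + 486v^3 + 84u^3 - 155u^2 - 172u - 32    [combine like terms]

-87u^2v - 273uv - 405uv^2 - 240v + 486v^2 + 486v^3 + 84u^3 - 155u^2 - 172u - 32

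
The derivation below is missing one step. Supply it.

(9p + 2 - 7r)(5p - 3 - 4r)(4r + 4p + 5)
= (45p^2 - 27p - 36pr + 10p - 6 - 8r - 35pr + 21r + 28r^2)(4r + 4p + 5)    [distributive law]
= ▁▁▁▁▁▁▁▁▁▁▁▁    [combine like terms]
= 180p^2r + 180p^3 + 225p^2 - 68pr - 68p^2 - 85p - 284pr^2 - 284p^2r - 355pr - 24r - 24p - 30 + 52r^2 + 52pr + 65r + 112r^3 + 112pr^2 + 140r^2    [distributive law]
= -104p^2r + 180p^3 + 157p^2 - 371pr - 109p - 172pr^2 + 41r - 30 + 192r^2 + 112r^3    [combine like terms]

After combine like terms, the bracketed line is:

(45p^2 - 17p - 71pr - 6 + 13r + 28r^2)(4r + 4p + 5)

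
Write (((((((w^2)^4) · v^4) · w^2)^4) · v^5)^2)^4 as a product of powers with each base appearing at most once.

v^168·w^320

(((((((w^2)^4) · v^4) · w^2)^4) · v^5)^2)^4
= ((((((w^2)^4) · v^4) · w^2)^4) · v^5)^8    [power of a power]
= ((((((w^2)^4) · v^4) · w^2)^4)^8) · ((v^5)^8)    [power of a product]
= (((((w^2)^4) · v^4) · w^2)^32) · ((v^5)^8)    [power of a power]
= (((((w^2)^4) · v^4)^32) · ((w^2)^32)) · ((v^5)^8)    [power of a product]
= (((((w^2)^4)^32) · ((v^4)^32)) · ((w^2)^32)) · ((v^5)^8)    [power of a product]
= ((((w^2)^128) · ((v^4)^32)) · ((w^2)^32)) · ((v^5)^8)    [power of a power]
= ((w^256 · ((v^4)^32)) · ((w^2)^32)) · ((v^5)^8)    [power of a power]
= ((w^256 · v^128) · ((w^2)^32)) · ((v^5)^8)    [power of a power]
= ((w^256 · v^128) · w^64) · ((v^5)^8)    [power of a power]
= ((w^256 · v^128) · w^64) · v^40    [power of a power]
= v^168·w^320    [product of powers]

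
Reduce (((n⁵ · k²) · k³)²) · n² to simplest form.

k¹⁰n¹²

(((n⁵ · k²) · k³)²) · n²
= (((n⁵ · k²)²) · ((k³)²)) · n²    [power of a product]
= ((((n⁵)²) · ((k²)²)) · ((k³)²)) · n²    [power of a product]
= ((n¹⁰ · ((k²)²)) · ((k³)²)) · n²    [power of a power]
= ((n¹⁰ · k⁴) · ((k³)²)) · n²    [power of a power]
= ((n¹⁰ · k⁴) · k⁶) · n²    [power of a power]
= k¹⁰n¹²    [product of powers]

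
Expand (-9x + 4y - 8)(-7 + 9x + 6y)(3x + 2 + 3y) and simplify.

(-9x + 4y - 8)(-7 + 9x + 6y)(3x + 2 + 3y)
= (63x - 81x² - 54xy - 28y + 36xy + 24y² + 56 - 72x - 48y)(3x + 2 + 3y)    [distributive law]
= (-9x - 81x² - 18xy - 76y + 24y² + 56)(3x + 2 + 3y)    [combine like terms]
= -27x² - 18x - 27xy - 243x³ - 162x² - 243x²y - 54x²y - 36xy - 54xy² - 228xy - 152y - 228y² + 72xy² + 48y² + 72y³ + 168x + 112 + 168y    [distributive law]
= -189x² + 150x - 291xy - 243x³ - 297x²y + 18xy² + 16y - 180y² + 72y³ + 112    [combine like terms]

-189x² + 150x - 291xy - 243x³ - 297x²y + 18xy² + 16y - 180y² + 72y³ + 112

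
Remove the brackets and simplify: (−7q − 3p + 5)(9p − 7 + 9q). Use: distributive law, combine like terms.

−90pq + 94q − 63q^2 − 27p^2 + 66p − 35

(−7q − 3p + 5)(9p − 7 + 9q)
= −63pq + 49q − 63q^2 − 27p^2 + 21p − 27pq + 45p − 35 + 45q    [distributive law]
= −90pq + 94q − 63q^2 − 27p^2 + 66p − 35    [combine like terms]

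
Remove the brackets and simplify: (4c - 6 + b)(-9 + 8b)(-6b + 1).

(4c - 6 + b)(-9 + 8b)(-6b + 1)
= (-36c + 32bc + 54 - 48b - 9b + 8b^2)(-6b + 1)    [distributive law]
= (-36c + 32bc + 54 - 57b + 8b^2)(-6b + 1)    [combine like terms]
= 216bc - 36c - 192b^2c + 32bc - 324b + 54 + 342b^2 - 57b - 48b^3 + 8b^2    [distributive law]
= 248bc - 36c - 192b^2c - 381b + 54 + 350b^2 - 48b^3    [combine like terms]

248bc - 36c - 192b^2c - 381b + 54 + 350b^2 - 48b^3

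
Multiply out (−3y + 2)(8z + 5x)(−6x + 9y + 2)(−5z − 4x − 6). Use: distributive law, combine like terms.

−720xyz^2 − 1026x^2yz − 1548xyz + 1080y^2z^2 + 1539xy^2z + 1296y^2z − 480yz^2 − 576yz − 360x^3y − 780x^2y + 540x^2y^2 + 810xy^2 − 360xy + 480xz^2 + 684x^2z + 348xz − 160z^2 − 192z + 240x^3 + 280x^2 − 120x

(−3y + 2)(8z + 5x)(−6x + 9y + 2)(−5z − 4x − 6)
= (−24yz − 15xy + 16z + 10x)(−6x + 9y + 2)(−5z − 4x − 6)    [distributive law]
= (144xyz − 216y^2z − 48yz + 90x^2y − 135xy^2 − 30xy − 96xz + 144yz + 32z − 60x^2 + 90xy + 20x)(−5z − 4x − 6)    [distributive law]
= (144xyz − 216y^2z + 96yz + 90x^2y − 135xy^2 + 60xy − 96xz + 32z − 60x^2 + 20x)(−5z − 4x − 6)    [combine like terms]
= −720xyz^2 − 576x^2yz − 864xyz + 1080y^2z^2 + 864xy^2z + 1296y^2z − 480yz^2 − 384xyz − 576yz − 450x^2yz − 360x^3y − 540x^2y + 675xy^2z + 540x^2y^2 + 810xy^2 − 300xyz − 240x^2y − 360xy + 480xz^2 + 384x^2z + 576xz − 160z^2 − 128xz − 192z + 300x^2z + 240x^3 + 360x^2 − 100xz − 80x^2 − 120x    [distributive law]
= −720xyz^2 − 1026x^2yz − 1548xyz + 1080y^2z^2 + 1539xy^2z + 1296y^2z − 480yz^2 − 576yz − 360x^3y − 780x^2y + 540x^2y^2 + 810xy^2 − 360xy + 480xz^2 + 684x^2z + 348xz − 160z^2 − 192z + 240x^3 + 280x^2 − 120x    [combine like terms]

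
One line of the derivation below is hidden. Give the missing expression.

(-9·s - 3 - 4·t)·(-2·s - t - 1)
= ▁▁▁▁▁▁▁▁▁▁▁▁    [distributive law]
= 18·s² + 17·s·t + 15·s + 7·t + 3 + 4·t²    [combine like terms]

By distributive law:

18·s² + 9·s·t + 9·s + 6·s + 3·t + 3 + 8·s·t + 4·t² + 4·t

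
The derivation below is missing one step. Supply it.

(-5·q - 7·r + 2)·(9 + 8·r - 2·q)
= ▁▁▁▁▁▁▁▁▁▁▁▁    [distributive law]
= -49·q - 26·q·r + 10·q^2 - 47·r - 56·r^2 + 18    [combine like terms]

Applying distributive law to the line above:

-45·q - 40·q·r + 10·q^2 - 63·r - 56·r^2 + 14·q·r + 18 + 16·r - 4·q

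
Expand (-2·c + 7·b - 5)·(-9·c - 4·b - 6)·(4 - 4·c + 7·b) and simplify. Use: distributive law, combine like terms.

(-2·c + 7·b - 5)·(-9·c - 4·b - 6)·(4 - 4·c + 7·b)
= (18·c² + 8·b·c + 12·c - 63·b·c - 28·b² - 42·b + 45·c + 20·b + 30)·(4 - 4·c + 7·b)    [distributive law]
= (18·c² - 55·b·c + 57·c - 28·b² - 22·b + 30)·(4 - 4·c + 7·b)    [combine like terms]
= 72·c² - 72·c³ + 126·b·c² - 220·b·c + 220·b·c² - 385·b²·c + 228·c - 228·c² + 399·b·c - 112·b² + 112·b²·c - 196·b³ - 88·b + 88·b·c - 154·b² + 120 - 120·c + 210·b    [distributive law]
= -156·c² - 72·c³ + 346·b·c² + 267·b·c - 273·b²·c + 108·c - 266·b² - 196·b³ + 122·b + 120    [combine like terms]

-156·c² - 72·c³ + 346·b·c² + 267·b·c - 273·b²·c + 108·c - 266·b² - 196·b³ + 122·b + 120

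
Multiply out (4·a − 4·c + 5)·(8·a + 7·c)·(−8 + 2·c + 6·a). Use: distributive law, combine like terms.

−16·a^2 + 40·a^2·c + 192·a^3 + 322·a·c − 176·a·c^2 + 294·c^2 − 56·c^3 − 320·a − 280·c

(4·a − 4·c + 5)·(8·a + 7·c)·(−8 + 2·c + 6·a)
= (32·a^2 + 28·a·c − 32·a·c − 28·c^2 + 40·a + 35·c)·(−8 + 2·c + 6·a)    [distributive law]
= (32·a^2 − 4·a·c − 28·c^2 + 40·a + 35·c)·(−8 + 2·c + 6·a)    [combine like terms]
= −256·a^2 + 64·a^2·c + 192·a^3 + 32·a·c − 8·a·c^2 − 24·a^2·c + 224·c^2 − 56·c^3 − 168·a·c^2 − 320·a + 80·a·c + 240·a^2 − 280·c + 70·c^2 + 210·a·c    [distributive law]
= −16·a^2 + 40·a^2·c + 192·a^3 + 322·a·c − 176·a·c^2 + 294·c^2 − 56·c^3 − 320·a − 280·c    [combine like terms]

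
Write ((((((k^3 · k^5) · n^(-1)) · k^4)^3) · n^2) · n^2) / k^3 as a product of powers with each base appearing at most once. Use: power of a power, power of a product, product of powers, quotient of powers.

((((((k^3 · k^5) · n^(-1)) · k^4)^3) · n^2) · n^2) / k^3
= ((((((k^3 · k^5) · n^(-1))^3) · ((k^4)^3)) · n^2) · n^2) / k^3    [power of a product]
= ((((((k^3 · k^5)^3) · ((n^(-1))^3)) · ((k^4)^3)) · n^2) · n^2) / k^3    [power of a product]
= (((((((k^3)^3) · ((k^5)^3)) · ((n^(-1))^3)) · ((k^4)^3)) · n^2) · n^2) / k^3    [power of a product]
= (((((k^9 · ((k^5)^3)) · ((n^(-1))^3)) · ((k^4)^3)) · n^2) · n^2) / k^3    [power of a power]
= (((((k^9 · k^15) · ((n^(-1))^3)) · ((k^4)^3)) · n^2) · n^2) / k^3    [power of a power]
= ((((k^24 · ((n^(-1))^3)) · ((k^4)^3)) · n^2) · n^2) / k^3    [product of powers]
= ((((k^24 · n^(-3)) · ((k^4)^3)) · n^2) · n^2) / k^3    [power of a power]
= ((((k^24 · n^(-3)) · k^12) · n^2) · n^2) / k^3    [power of a power]
= k^33·n    [quotient of powers; product of powers]

k^33·n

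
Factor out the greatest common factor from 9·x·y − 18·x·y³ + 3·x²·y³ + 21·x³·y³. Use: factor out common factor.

3·x·y(3 − 6·y² + x·y² + 7·x²·y²)

9·x·y − 18·x·y³ + 3·x²·y³ + 21·x³·y³
= 3(3·x·y − 6·x·y³ + x²·y³ + 7·x³·y³)    [factor out 3]
= 3·x·y(3 − 6·y² + x·y² + 7·x²·y²)    [factor out x·y]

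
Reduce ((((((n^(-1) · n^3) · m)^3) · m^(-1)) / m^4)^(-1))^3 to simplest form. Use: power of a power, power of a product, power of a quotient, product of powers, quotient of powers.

((((((n^(-1) · n^3) · m)^3) · m^(-1)) / m^4)^(-1))^3
= (((((n^(-1) · n^3) · m)^3) · m^(-1)) / m^4)^(-3)    [power of a power]
= (((((n^(-1) · n^3) · m)^3) · m^(-1))^(-3)) / ((m^4)^(-3))    [power of a quotient]
= (((((n^(-1) · n^3) · m)^3)^(-3)) · ((m^(-1))^(-3))) / ((m^4)^(-3))    [power of a product]
= ((((n^(-1) · n^3) · m)^(-9)) · ((m^(-1))^(-3))) / ((m^4)^(-3))    [power of a power]
= ((((n^(-1) · n^3)^(-9)) · (m^(-9))) · ((m^(-1))^(-3))) / ((m^4)^(-3))    [power of a product]
= (((((n^(-1))^(-9)) · ((n^3)^(-9))) · (m^(-9))) · ((m^(-1))^(-3))) / ((m^4)^(-3))    [power of a product]
= (((n^9 · ((n^3)^(-9))) · (m^(-9))) · ((m^(-1))^(-3))) / ((m^4)^(-3))    [power of a power]
= (((n^9 · n^(-27)) · (m^(-9))) · ((m^(-1))^(-3))) / ((m^4)^(-3))    [power of a power]
= ((n^(-18) · (m^(-9))) · ((m^(-1))^(-3))) / ((m^4)^(-3))    [product of powers]
= ((n^(-18) · m^(-9)) · m^3) / ((m^4)^(-3))    [power of a power]
= ((n^(-18) · m^(-9)) · m^3) / m^(-12)    [power of a power]
= m^6·n^(-18)    [quotient of powers; product of powers]

m^6·n^(-18)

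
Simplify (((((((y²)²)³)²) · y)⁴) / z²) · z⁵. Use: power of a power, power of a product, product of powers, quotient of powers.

(((((((y²)²)³)²) · y)⁴) / z²) · z⁵
= (((((((y²)²)³)²)⁴) · (y⁴)) / z²) · z⁵    [power of a product]
= ((((((y²)²)³)⁸) · (y⁴)) / z²) · z⁵    [power of a power]
= (((((y²)²)²⁴) · (y⁴)) / z²) · z⁵    [power of a power]
= ((((y²)⁴⁸) · (y⁴)) / z²) · z⁵    [power of a power]
= ((y⁹⁶ · (y⁴)) / z²) · z⁵    [power of a power]
= (y¹⁰⁰ / z²) · z⁵    [product of powers]
= y¹⁰⁰·z³    [quotient of powers]

y¹⁰⁰·z³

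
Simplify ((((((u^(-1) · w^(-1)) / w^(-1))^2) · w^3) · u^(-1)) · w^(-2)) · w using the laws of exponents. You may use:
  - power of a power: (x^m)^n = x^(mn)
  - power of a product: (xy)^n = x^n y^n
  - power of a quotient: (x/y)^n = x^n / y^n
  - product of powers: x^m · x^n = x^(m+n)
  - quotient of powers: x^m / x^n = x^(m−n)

((((((u^(-1) · w^(-1)) / w^(-1))^2) · w^3) · u^(-1)) · w^(-2)) · w
= ((((((u^(-1) · w^(-1))^2) / ((w^(-1))^2)) · w^3) · u^(-1)) · w^(-2)) · w    [power of a quotient]
= (((((((u^(-1))^2) · ((w^(-1))^2)) / ((w^(-1))^2)) · w^3) · u^(-1)) · w^(-2)) · w    [power of a product]
= (((((u^(-2) · ((w^(-1))^2)) / ((w^(-1))^2)) · w^3) · u^(-1)) · w^(-2)) · w    [power of a power]
= (((((u^(-2) · w^(-2)) / ((w^(-1))^2)) · w^3) · u^(-1)) · w^(-2)) · w    [power of a power]
= (((((u^(-2) · w^(-2)) / w^(-2)) · w^3) · u^(-1)) · w^(-2)) · w    [power of a power]
= u^(-3)w^2    [quotient of powers; product of powers]

u^(-3)w^2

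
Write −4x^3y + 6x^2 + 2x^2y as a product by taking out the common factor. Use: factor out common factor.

2x^2(−2xy + 3 + y)

−4x^3y + 6x^2 + 2x^2y
= 2(−2x^3y + 3x^2 + x^2y)    [factor out 2]
= 2x^2(−2xy + 3 + y)    [factor out x^2]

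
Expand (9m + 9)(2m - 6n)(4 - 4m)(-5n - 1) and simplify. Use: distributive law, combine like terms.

(9m + 9)(2m - 6n)(4 - 4m)(-5n - 1)
= (18m^2 - 54mn + 18m - 54n)(4 - 4m)(-5n - 1)    [distributive law]
= (72m^2 - 72m^3 - 216mn + 216m^2n + 72m - 72m^2 - 216n + 216mn)(-5n - 1)    [distributive law]
= (-72m^3 + 216m^2n + 72m - 216n)(-5n - 1)    [combine like terms]
= 360m^3n + 72m^3 - 1080m^2n^2 - 216m^2n - 360mn - 72m + 1080n^2 + 216n    [distributive law]

360m^3n + 72m^3 - 1080m^2n^2 - 216m^2n - 360mn - 72m + 1080n^2 + 216n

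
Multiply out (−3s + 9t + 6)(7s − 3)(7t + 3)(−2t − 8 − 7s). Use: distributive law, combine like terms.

(−3s + 9t + 6)(7s − 3)(7t + 3)(−2t − 8 − 7s)
= (−21s^2 + 9s + 63st − 27t + 42s − 18)(7t + 3)(−2t − 8 − 7s)    [distributive law]
= (−21s^2 + 51s + 63st − 27t − 18)(7t + 3)(−2t − 8 − 7s)    [combine like terms]
= (−147s^2t − 63s^2 + 357st + 153s + 441st^2 + 189st − 189t^2 − 81t − 126t − 54)(−2t − 8 − 7s)    [distributive law]
= (−147s^2t − 63s^2 + 546st + 153s + 441st^2 − 189t^2 − 207t − 54)(−2t − 8 − 7s)    [combine like terms]
= 294s^2t^2 + 1176s^2t + 1029s^3t + 126s^2t + 504s^2 + 441s^3 − 1092st^2 − 4368st − 3822s^2t − 306st − 1224s − 1071s^2 − 882st^3 − 3528st^2 − 3087s^2t^2 + 378t^3 + 1512t^2 + 1323st^2 + 414t^2 + 1656t + 1449st + 108t + 432 + 378s    [distributive law]
= −2793s^2t^2 − 2520s^2t + 1029s^3t − 567s^2 + 441s^3 − 3297st^2 − 3225st − 846s − 882st^3 + 378t^3 + 1926t^2 + 1764t + 432    [combine like terms]

−2793s^2t^2 − 2520s^2t + 1029s^3t − 567s^2 + 441s^3 − 3297st^2 − 3225st − 846s − 882st^3 + 378t^3 + 1926t^2 + 1764t + 432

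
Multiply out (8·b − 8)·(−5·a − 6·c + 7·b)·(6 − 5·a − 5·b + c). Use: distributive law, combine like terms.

(8·b − 8)·(−5·a − 6·c + 7·b)·(6 − 5·a − 5·b + c)
= (−40·a·b − 48·b·c + 56·b^2 + 40·a + 48·c − 56·b)·(6 − 5·a − 5·b + c)    [distributive law]
= −240·a·b + 200·a^2·b + 200·a·b^2 − 40·a·b·c − 288·b·c + 240·a·b·c + 240·b^2·c − 48·b·c^2 + 336·b^2 − 280·a·b^2 − 280·b^3 + 56·b^2·c + 240·a − 200·a^2 − 200·a·b + 40·a·c + 288·c − 240·a·c − 240·b·c + 48·c^2 − 336·b + 280·a·b + 280·b^2 − 56·b·c    [distributive law]
= −160·a·b + 200·a^2·b − 80·a·b^2 + 200·a·b·c − 584·b·c + 296·b^2·c − 48·b·c^2 + 616·b^2 − 280·b^3 + 240·a − 200·a^2 − 200·a·c + 288·c + 48·c^2 − 336·b    [combine like terms]

−160·a·b + 200·a^2·b − 80·a·b^2 + 200·a·b·c − 584·b·c + 296·b^2·c − 48·b·c^2 + 616·b^2 − 280·b^3 + 240·a − 200·a^2 − 200·a·c + 288·c + 48·c^2 − 336·b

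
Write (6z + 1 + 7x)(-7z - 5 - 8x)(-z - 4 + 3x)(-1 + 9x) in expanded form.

(6z + 1 + 7x)(-7z - 5 - 8x)(-z - 4 + 3x)(-1 + 9x)
= (-42z^2 - 30z - 48xz - 7z - 5 - 8x - 49xz - 35x - 56x^2)(-z - 4 + 3x)(-1 + 9x)    [distributive law]
= (-42z^2 - 37z - 97xz - 5 - 43x - 56x^2)(-z - 4 + 3x)(-1 + 9x)    [combine like terms]
= (42z^3 + 168z^2 - 126xz^2 + 37z^2 + 148z - 111xz + 97xz^2 + 388xz - 291x^2z + 5z + 20 - 15x + 43xz + 172x - 129x^2 + 56x^2z + 224x^2 - 168x^3)(-1 + 9x)    [distributive law]
= (42z^3 + 205z^2 - 29xz^2 + 153z + 320xz - 235x^2z + 20 + 157x + 95x^2 - 168x^3)(-1 + 9x)    [combine like terms]
= -42z^3 + 378xz^3 - 205z^2 + 1845xz^2 + 29xz^2 - 261x^2z^2 - 153z + 1377xz - 320xz + 2880x^2z + 235x^2z - 2115x^3z - 20 + 180x - 157x + 1413x^2 - 95x^2 + 855x^3 + 168x^3 - 1512x^4    [distributive law]
= -42z^3 + 378xz^3 - 205z^2 + 1874xz^2 - 261x^2z^2 - 153z + 1057xz + 3115x^2z - 2115x^3z - 20 + 23x + 1318x^2 + 1023x^3 - 1512x^4    [combine like terms]

-42z^3 + 378xz^3 - 205z^2 + 1874xz^2 - 261x^2z^2 - 153z + 1057xz + 3115x^2z - 2115x^3z - 20 + 23x + 1318x^2 + 1023x^3 - 1512x^4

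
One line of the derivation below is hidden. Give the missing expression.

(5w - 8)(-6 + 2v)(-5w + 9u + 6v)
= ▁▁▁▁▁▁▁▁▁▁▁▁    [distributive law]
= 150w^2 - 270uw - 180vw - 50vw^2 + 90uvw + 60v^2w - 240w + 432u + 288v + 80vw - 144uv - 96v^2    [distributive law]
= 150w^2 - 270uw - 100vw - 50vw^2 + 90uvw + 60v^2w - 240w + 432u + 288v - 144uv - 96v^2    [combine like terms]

By distributive law:

(-30w + 10vw + 48 - 16v)(-5w + 9u + 6v)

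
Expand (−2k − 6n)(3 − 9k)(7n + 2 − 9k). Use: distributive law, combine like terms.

228kn − 12k + 90k^2 − 360k^2n − 162k^3 − 126n^2 − 36n + 378kn^2

(−2k − 6n)(3 − 9k)(7n + 2 − 9k)
= (−6k + 18k^2 − 18n + 54kn)(7n + 2 − 9k)    [distributive law]
= −42kn − 12k + 54k^2 + 126k^2n + 36k^2 − 162k^3 − 126n^2 − 36n + 162kn + 378kn^2 + 108kn − 486k^2n    [distributive law]
= 228kn − 12k + 90k^2 − 360k^2n − 162k^3 − 126n^2 − 36n + 378kn^2    [combine like terms]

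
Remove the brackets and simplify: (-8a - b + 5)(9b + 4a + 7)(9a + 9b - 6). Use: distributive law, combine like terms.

(-8a - b + 5)(9b + 4a + 7)(9a + 9b - 6)
= (-72ab - 32a² - 56a - 9b² - 4ab - 7b + 45b + 20a + 35)(9a + 9b - 6)    [distributive law]
= (-76ab - 32a² - 36a - 9b² + 38b + 35)(9a + 9b - 6)    [combine like terms]
= -684a²b - 684ab² + 456ab - 288a³ - 288a²b + 192a² - 324a² - 324ab + 216a - 81ab² - 81b³ + 54b² + 342ab + 342b² - 228b + 315a + 315b - 210    [distributive law]
= -972a²b - 765ab² + 474ab - 288a³ - 132a² + 531a - 81b³ + 396b² + 87b - 210    [combine like terms]

-972a²b - 765ab² + 474ab - 288a³ - 132a² + 531a - 81b³ + 396b² + 87b - 210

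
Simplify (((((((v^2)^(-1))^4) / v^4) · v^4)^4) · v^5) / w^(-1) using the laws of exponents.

v^(-27)w

(((((((v^2)^(-1))^4) / v^4) · v^4)^4) · v^5) / w^(-1)
= (((((((v^2)^(-1))^4) / v^4)^4) · ((v^4)^4)) · v^5) / w^(-1)    [power of a product]
= (((((((v^2)^(-1))^4)^4) / ((v^4)^4)) · ((v^4)^4)) · v^5) / w^(-1)    [power of a quotient]
= ((((((v^2)^(-1))^16) / ((v^4)^4)) · ((v^4)^4)) · v^5) / w^(-1)    [power of a power]
= (((((v^2)^(-16)) / ((v^4)^4)) · ((v^4)^4)) · v^5) / w^(-1)    [power of a power]
= (((v^(-32) / ((v^4)^4)) · ((v^4)^4)) · v^5) / w^(-1)    [power of a power]
= (((v^(-32) / v^16) · ((v^4)^4)) · v^5) / w^(-1)    [power of a power]
= ((v^(-48) · ((v^4)^4)) · v^5) / w^(-1)    [quotient of powers]
= ((v^(-48) · v^16) · v^5) / w^(-1)    [power of a power]
= (v^(-32) · v^5) / w^(-1)    [product of powers]
= v^(-27) / w^(-1)    [product of powers]
= v^(-27)w    [quotient of powers]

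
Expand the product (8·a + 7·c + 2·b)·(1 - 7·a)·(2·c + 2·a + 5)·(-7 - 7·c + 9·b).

1225·a·c + 2191·a·c^2 - 1277·a·b·c + 1848·a^2 + 3318·a^2·c - 2180·a^2·b - 280·a + 822·a·b + 1470·a^2·c^2 - 1694·a^2·b·c + 784·a^3 + 784·a^3·c - 1008·a^3·b - 343·c^2 - 98·c^3 + 98·b·c^2 - 245·c + 217·b·c + 686·a·c^3 - 686·a·b·c^2 + 36·b^2·c - 594·a·b^2 - 70·b + 90·b^2 - 252·a·b^2·c - 252·a^2·b^2

(8·a + 7·c + 2·b)·(1 - 7·a)·(2·c + 2·a + 5)·(-7 - 7·c + 9·b)
= (8·a - 56·a^2 + 7·c - 49·a·c + 2·b - 14·a·b)·(2·c + 2·a + 5)·(-7 - 7·c + 9·b)    [distributive law]
= (16·a·c + 16·a^2 + 40·a - 112·a^2·c - 112·a^3 - 280·a^2 + 14·c^2 + 14·a·c + 35·c - 98·a·c^2 - 98·a^2·c - 245·a·c + 4·b·c + 4·a·b + 10·b - 28·a·b·c - 28·a^2·b - 70·a·b)·(-7 - 7·c + 9·b)    [distributive law]
= (-215·a·c - 264·a^2 + 40·a - 210·a^2·c - 112·a^3 + 14·c^2 + 35·c - 98·a·c^2 + 4·b·c - 66·a·b + 10·b - 28·a·b·c - 28·a^2·b)·(-7 - 7·c + 9·b)    [combine like terms]
= 1505·a·c + 1505·a·c^2 - 1935·a·b·c + 1848·a^2 + 1848·a^2·c - 2376·a^2·b - 280·a - 280·a·c + 360·a·b + 1470·a^2·c + 1470·a^2·c^2 - 1890·a^2·b·c + 784·a^3 + 784·a^3·c - 1008·a^3·b - 98·c^2 - 98·c^3 + 126·b·c^2 - 245·c - 245·c^2 + 315·b·c + 686·a·c^2 + 686·a·c^3 - 882·a·b·c^2 - 28·b·c - 28·b·c^2 + 36·b^2·c + 462·a·b + 462·a·b·c - 594·a·b^2 - 70·b - 70·b·c + 90·b^2 + 196·a·b·c + 196·a·b·c^2 - 252·a·b^2·c + 196·a^2·b + 196·a^2·b·c - 252·a^2·b^2    [distributive law]
= 1225·a·c + 2191·a·c^2 - 1277·a·b·c + 1848·a^2 + 3318·a^2·c - 2180·a^2·b - 280·a + 822·a·b + 1470·a^2·c^2 - 1694·a^2·b·c + 784·a^3 + 784·a^3·c - 1008·a^3·b - 343·c^2 - 98·c^3 + 98·b·c^2 - 245·c + 217·b·c + 686·a·c^3 - 686·a·b·c^2 + 36·b^2·c - 594·a·b^2 - 70·b + 90·b^2 - 252·a·b^2·c - 252·a^2·b^2    [combine like terms]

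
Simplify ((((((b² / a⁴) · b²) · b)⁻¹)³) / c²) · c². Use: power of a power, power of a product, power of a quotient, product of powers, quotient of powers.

a¹²b⁻¹⁵

((((((b² / a⁴) · b²) · b)⁻¹)³) / c²) · c²
= (((((b² / a⁴) · b²) · b)⁻³) / c²) · c²    [power of a power]
= (((((b² / a⁴) · b²)⁻³) · (b⁻³)) / c²) · c²    [power of a product]
= (((((b² / a⁴)⁻³) · ((b²)⁻³)) · (b⁻³)) / c²) · c²    [power of a product]
= ((((((b²)⁻³) / ((a⁴)⁻³)) · ((b²)⁻³)) · (b⁻³)) / c²) · c²    [power of a quotient]
= ((((b⁻⁶ / ((a⁴)⁻³)) · ((b²)⁻³)) · (b⁻³)) / c²) · c²    [power of a power]
= ((((b⁻⁶ / a⁻¹²) · ((b²)⁻³)) · (b⁻³)) / c²) · c²    [power of a power]
= ((((b⁻⁶ / a⁻¹²) · b⁻⁶) · (b⁻³)) / c²) · c²    [power of a power]
= a¹²b⁻¹⁵    [quotient of powers; product of powers]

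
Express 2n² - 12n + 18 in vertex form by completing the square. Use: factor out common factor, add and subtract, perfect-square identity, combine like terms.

2(n - 3)²

2n² - 12n + 18
= 2(n² - 6n) + 18    [factor out 2 from the n-terms]
= 2(n² - 6n + 9 - 9) + 18    [add and subtract 9 inside the bracket]
= 2(n - 3)² - 18 + 18    [perfect-square identity]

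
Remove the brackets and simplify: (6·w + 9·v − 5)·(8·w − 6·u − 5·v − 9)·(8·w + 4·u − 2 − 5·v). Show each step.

384·w³ − 96·u·w² − 848·w² + 96·v·w² − 144·u²·w − 64·u·w − 84·u·v·w − 62·v·w − 570·v²·w + 548·w − 216·u²·v − 266·u·v + 90·u·v² + 370·v² + 225·v³ − 113·v + 120·u² + 120·u − 90

(6·w + 9·v − 5)·(8·w − 6·u − 5·v − 9)·(8·w + 4·u − 2 − 5·v)
= (48·w² − 36·u·w − 30·v·w − 54·w + 72·v·w − 54·u·v − 45·v² − 81·v − 40·w + 30·u + 25·v + 45)·(8·w + 4·u − 2 − 5·v)    [distributive law]
= (48·w² − 36·u·w + 42·v·w − 94·w − 54·u·v − 45·v² − 56·v + 30·u + 45)·(8·w + 4·u − 2 − 5·v)    [combine like terms]
= 384·w³ + 192·u·w² − 96·w² − 240·v·w² − 288·u·w² − 144·u²·w + 72·u·w + 180·u·v·w + 336·v·w² + 168·u·v·w − 84·v·w − 210·v²·w − 752·w² − 376·u·w + 188·w + 470·v·w − 432·u·v·w − 216·u²·v + 108·u·v + 270·u·v² − 360·v²·w − 180·u·v² + 90·v² + 225·v³ − 448·v·w − 224·u·v + 112·v + 280·v² + 240·u·w + 120·u² − 60·u − 150·u·v + 360·w + 180·u − 90 − 225·v    [distributive law]
= 384·w³ − 96·u·w² − 848·w² + 96·v·w² − 144·u²·w − 64·u·w − 84·u·v·w − 62·v·w − 570·v²·w + 548·w − 216·u²·v − 266·u·v + 90·u·v² + 370·v² + 225·v³ − 113·v + 120·u² + 120·u − 90    [combine like terms]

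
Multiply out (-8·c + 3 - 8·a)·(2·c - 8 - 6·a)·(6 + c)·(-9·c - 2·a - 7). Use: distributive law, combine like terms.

(-8·c + 3 - 8·a)·(2·c - 8 - 6·a)·(6 + c)·(-9·c - 2·a - 7)
= (-16·c² + 64·c + 48·a·c + 6·c - 24 - 18·a - 16·a·c + 64·a + 48·a²)·(6 + c)·(-9·c - 2·a - 7)    [distributive law]
= (-16·c² + 70·c + 32·a·c - 24 + 46·a + 48·a²)·(6 + c)·(-9·c - 2·a - 7)    [combine like terms]
= (-96·c² - 16·c³ + 420·c + 70·c² + 192·a·c + 32·a·c² - 144 - 24·c + 276·a + 46·a·c + 288·a² + 48·a²·c)·(-9·c - 2·a - 7)    [distributive law]
= (-26·c² - 16·c³ + 396·c + 238·a·c + 32·a·c² - 144 + 276·a + 288·a² + 48·a²·c)·(-9·c - 2·a - 7)    [combine like terms]
= 234·c³ + 52·a·c² + 182·c² + 144·c⁴ + 32·a·c³ + 112·c³ - 3564·c² - 792·a·c - 2772·c - 2142·a·c² - 476·a²·c - 1666·a·c - 288·a·c³ - 64·a²·c² - 224·a·c² + 1296·c + 288·a + 1008 - 2484·a·c - 552·a² - 1932·a - 2592·a²·c - 576·a³ - 2016·a² - 432·a²·c² - 96·a³·c - 336·a²·c    [distributive law]
= 346·c³ - 2314·a·c² - 3382·c² + 144·c⁴ - 256·a·c³ - 4942·a·c - 1476·c - 3404·a²·c - 496·a²·c² - 1644·a + 1008 - 2568·a² - 576·a³ - 96·a³·c    [combine like terms]

346·c³ - 2314·a·c² - 3382·c² + 144·c⁴ - 256·a·c³ - 4942·a·c - 1476·c - 3404·a²·c - 496·a²·c² - 1644·a + 1008 - 2568·a² - 576·a³ - 96·a³·c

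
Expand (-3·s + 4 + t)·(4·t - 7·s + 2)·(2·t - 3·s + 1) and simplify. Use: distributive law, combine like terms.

(-3·s + 4 + t)·(4·t - 7·s + 2)·(2·t - 3·s + 1)
= (-12·s·t + 21·s^2 - 6·s + 16·t - 28·s + 8 + 4·t^2 - 7·s·t + 2·t)·(2·t - 3·s + 1)    [distributive law]
= (-19·s·t + 21·s^2 - 34·s + 18·t + 8 + 4·t^2)·(2·t - 3·s + 1)    [combine like terms]
= -38·s·t^2 + 57·s^2·t - 19·s·t + 42·s^2·t - 63·s^3 + 21·s^2 - 68·s·t + 102·s^2 - 34·s + 36·t^2 - 54·s·t + 18·t + 16·t - 24·s + 8 + 8·t^3 - 12·s·t^2 + 4·t^2    [distributive law]
= -50·s·t^2 + 99·s^2·t - 141·s·t - 63·s^3 + 123·s^2 - 58·s + 40·t^2 + 34·t + 8 + 8·t^3    [combine like terms]

-50·s·t^2 + 99·s^2·t - 141·s·t - 63·s^3 + 123·s^2 - 58·s + 40·t^2 + 34·t + 8 + 8·t^3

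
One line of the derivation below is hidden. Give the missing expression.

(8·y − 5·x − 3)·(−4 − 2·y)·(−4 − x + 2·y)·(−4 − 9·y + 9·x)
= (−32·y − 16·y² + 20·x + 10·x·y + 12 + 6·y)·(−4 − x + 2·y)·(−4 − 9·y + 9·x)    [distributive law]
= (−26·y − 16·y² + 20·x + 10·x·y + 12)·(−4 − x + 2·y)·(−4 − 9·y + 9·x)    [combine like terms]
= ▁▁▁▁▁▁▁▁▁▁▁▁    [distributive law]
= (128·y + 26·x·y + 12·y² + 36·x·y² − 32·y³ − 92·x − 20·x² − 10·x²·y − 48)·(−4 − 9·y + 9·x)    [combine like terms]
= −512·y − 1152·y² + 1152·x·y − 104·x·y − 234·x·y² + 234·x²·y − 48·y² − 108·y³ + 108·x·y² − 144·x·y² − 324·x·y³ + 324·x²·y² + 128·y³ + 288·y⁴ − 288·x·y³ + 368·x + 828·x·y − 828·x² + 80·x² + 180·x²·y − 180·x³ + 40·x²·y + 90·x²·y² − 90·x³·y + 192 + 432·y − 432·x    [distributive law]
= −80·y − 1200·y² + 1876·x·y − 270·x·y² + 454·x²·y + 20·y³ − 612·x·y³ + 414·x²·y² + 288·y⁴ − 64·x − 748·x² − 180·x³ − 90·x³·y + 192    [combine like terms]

By distributive law:

(104·y + 26·x·y − 52·y² + 64·y² + 16·x·y² − 32·y³ − 80·x − 20·x² + 40·x·y − 40·x·y − 10·x²·y + 20·x·y² − 48 − 12·x + 24·y)·(−4 − 9·y + 9·x)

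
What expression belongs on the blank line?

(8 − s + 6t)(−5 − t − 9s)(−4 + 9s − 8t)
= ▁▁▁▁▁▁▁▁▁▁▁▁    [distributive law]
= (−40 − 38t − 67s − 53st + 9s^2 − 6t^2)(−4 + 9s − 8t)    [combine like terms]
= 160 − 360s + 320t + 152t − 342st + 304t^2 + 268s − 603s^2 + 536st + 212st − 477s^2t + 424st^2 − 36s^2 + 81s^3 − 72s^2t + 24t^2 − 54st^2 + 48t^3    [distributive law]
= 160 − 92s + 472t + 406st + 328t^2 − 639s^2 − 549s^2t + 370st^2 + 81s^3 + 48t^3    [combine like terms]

By distributive law:

(−40 − 8t − 72s + 5s + st + 9s^2 − 30t − 6t^2 − 54st)(−4 + 9s − 8t)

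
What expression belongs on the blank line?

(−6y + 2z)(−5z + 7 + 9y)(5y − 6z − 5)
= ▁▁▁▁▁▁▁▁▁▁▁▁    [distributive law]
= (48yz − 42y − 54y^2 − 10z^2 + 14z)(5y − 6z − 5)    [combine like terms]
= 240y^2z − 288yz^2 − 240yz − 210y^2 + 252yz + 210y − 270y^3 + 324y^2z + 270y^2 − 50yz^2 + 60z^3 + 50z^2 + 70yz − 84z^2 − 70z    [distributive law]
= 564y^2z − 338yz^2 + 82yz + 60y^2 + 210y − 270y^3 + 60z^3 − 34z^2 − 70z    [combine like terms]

After distributive law, the bracketed line is:

(30yz − 42y − 54y^2 − 10z^2 + 14z + 18yz)(5y − 6z − 5)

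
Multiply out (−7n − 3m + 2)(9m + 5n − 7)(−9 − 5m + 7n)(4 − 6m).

(−7n − 3m + 2)(9m + 5n − 7)(−9 − 5m + 7n)(4 − 6m)
= (−63mn − 35n² + 49n − 27m² − 15mn + 21m + 18m + 10n − 14)(−9 − 5m + 7n)(4 − 6m)    [distributive law]
= (−78mn − 35n² + 59n − 27m² + 39m − 14)(−9 − 5m + 7n)(4 − 6m)    [combine like terms]
= (702mn + 390m²n − 546mn² + 315n² + 175mn² − 245n³ − 531n − 295mn + 413n² + 243m² + 135m³ − 189m²n − 351m − 195m² + 273mn + 126 + 70m − 98n)(4 − 6m)    [distributive law]
= (680mn + 201m²n − 371mn² + 728n² − 245n³ − 629n + 48m² + 135m³ − 281m + 126)(4 − 6m)    [combine like terms]
= 2720mn − 4080m²n + 804m²n − 1206m³n − 1484mn² + 2226m²n² + 2912n² − 4368mn² − 980n³ + 1470mn³ − 2516n + 3774mn + 192m² − 288m³ + 540m³ − 810m⁴ − 1124m + 1686m² + 504 − 756m    [distributive law]
= 6494mn − 3276m²n − 1206m³n − 5852mn² + 2226m²n² + 2912n² − 980n³ + 1470mn³ − 2516n + 1878m² + 252m³ − 810m⁴ − 1880m + 504    [combine like terms]

6494mn − 3276m²n − 1206m³n − 5852mn² + 2226m²n² + 2912n² − 980n³ + 1470mn³ − 2516n + 1878m² + 252m³ − 810m⁴ − 1880m + 504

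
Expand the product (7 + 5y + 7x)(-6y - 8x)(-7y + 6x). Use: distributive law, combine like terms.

(7 + 5y + 7x)(-6y - 8x)(-7y + 6x)
= (-42y - 56x - 30y^2 - 40xy - 42xy - 56x^2)(-7y + 6x)    [distributive law]
= (-42y - 56x - 30y^2 - 82xy - 56x^2)(-7y + 6x)    [combine like terms]
= 294y^2 - 252xy + 392xy - 336x^2 + 210y^3 - 180xy^2 + 574xy^2 - 492x^2y + 392x^2y - 336x^3    [distributive law]
= 294y^2 + 140xy - 336x^2 + 210y^3 + 394xy^2 - 100x^2y - 336x^3    [combine like terms]

294y^2 + 140xy - 336x^2 + 210y^3 + 394xy^2 - 100x^2y - 336x^3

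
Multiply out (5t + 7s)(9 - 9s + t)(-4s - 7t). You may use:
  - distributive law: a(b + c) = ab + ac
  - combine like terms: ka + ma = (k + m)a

(5t + 7s)(9 - 9s + t)(-4s - 7t)
= (45t - 45st + 5t^2 + 63s - 63s^2 + 7st)(-4s - 7t)    [distributive law]
= (45t - 38st + 5t^2 + 63s - 63s^2)(-4s - 7t)    [combine like terms]
= -180st - 315t^2 + 152s^2t + 266st^2 - 20st^2 - 35t^3 - 252s^2 - 441st + 252s^3 + 441s^2t    [distributive law]
= -621st - 315t^2 + 593s^2t + 246st^2 - 35t^3 - 252s^2 + 252s^3    [combine like terms]

-621st - 315t^2 + 593s^2t + 246st^2 - 35t^3 - 252s^2 + 252s^3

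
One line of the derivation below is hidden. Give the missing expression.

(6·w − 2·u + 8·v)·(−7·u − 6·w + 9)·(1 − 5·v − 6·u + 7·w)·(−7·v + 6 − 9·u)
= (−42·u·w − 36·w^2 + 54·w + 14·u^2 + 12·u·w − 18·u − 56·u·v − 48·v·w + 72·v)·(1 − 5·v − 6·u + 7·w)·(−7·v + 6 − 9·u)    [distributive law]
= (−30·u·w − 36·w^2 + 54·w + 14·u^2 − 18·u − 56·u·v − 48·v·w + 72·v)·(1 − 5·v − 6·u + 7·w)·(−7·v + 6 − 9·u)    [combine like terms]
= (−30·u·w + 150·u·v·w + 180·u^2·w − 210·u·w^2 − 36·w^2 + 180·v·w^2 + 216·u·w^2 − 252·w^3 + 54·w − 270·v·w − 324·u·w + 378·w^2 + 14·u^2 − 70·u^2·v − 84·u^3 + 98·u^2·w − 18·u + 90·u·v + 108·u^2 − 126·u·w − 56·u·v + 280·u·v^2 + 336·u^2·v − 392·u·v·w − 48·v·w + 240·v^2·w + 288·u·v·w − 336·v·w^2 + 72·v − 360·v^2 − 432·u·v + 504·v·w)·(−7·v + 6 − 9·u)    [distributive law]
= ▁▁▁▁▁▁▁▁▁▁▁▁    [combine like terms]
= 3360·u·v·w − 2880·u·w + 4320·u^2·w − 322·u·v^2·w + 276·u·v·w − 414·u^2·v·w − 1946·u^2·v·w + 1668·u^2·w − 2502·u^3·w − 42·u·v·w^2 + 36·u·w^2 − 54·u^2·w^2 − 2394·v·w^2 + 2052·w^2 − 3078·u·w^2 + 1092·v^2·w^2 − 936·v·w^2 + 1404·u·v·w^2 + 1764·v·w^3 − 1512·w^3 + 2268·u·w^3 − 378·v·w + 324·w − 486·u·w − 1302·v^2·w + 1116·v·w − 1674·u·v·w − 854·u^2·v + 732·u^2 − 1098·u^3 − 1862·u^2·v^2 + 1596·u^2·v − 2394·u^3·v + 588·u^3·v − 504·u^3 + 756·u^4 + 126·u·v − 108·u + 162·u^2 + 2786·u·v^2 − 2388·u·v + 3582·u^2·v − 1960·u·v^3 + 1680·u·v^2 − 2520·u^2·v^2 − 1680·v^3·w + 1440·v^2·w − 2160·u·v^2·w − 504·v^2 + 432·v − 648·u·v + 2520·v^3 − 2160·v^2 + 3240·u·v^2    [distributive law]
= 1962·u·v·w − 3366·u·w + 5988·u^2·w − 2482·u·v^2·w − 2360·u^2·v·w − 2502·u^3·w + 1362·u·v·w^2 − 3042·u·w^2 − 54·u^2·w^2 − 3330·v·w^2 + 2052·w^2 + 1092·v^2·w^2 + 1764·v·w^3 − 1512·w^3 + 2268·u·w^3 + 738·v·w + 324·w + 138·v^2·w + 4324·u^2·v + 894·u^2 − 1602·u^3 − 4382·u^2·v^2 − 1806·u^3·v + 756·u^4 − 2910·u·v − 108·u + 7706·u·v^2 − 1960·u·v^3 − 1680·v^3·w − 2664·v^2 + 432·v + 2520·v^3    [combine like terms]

By combine like terms:

(−480·u·w + 46·u·v·w + 278·u^2·w + 6·u·w^2 + 342·w^2 − 156·v·w^2 − 252·w^3 + 54·w + 186·v·w + 122·u^2 + 266·u^2·v − 84·u^3 − 18·u − 398·u·v + 280·u·v^2 + 240·v^2·w + 72·v − 360·v^2)·(−7·v + 6 − 9·u)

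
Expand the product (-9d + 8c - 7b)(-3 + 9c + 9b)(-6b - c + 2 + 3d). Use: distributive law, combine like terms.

(-9d + 8c - 7b)(-3 + 9c + 9b)(-6b - c + 2 + 3d)
= (27d - 81cd - 81bd - 24c + 72c² + 72bc + 21b - 63bc - 63b²)(-6b - c + 2 + 3d)    [distributive law]
= (27d - 81cd - 81bd - 24c + 72c² + 9bc + 21b - 63b²)(-6b - c + 2 + 3d)    [combine like terms]
= -162bd - 27cd + 54d + 81d² + 486bcd + 81c²d - 162cd - 243cd² + 486b²d + 81bcd - 162bd - 243bd² + 144bc + 24c² - 48c - 72cd - 432bc² - 72c³ + 144c² + 216c²d - 54b²c - 9bc² + 18bc + 27bcd - 126b² - 21bc + 42b + 63bd + 378b³ + 63b²c - 126b² - 189b²d    [distributive law]
= -261bd - 261cd + 54d + 81d² + 594bcd + 297c²d - 243cd² + 297b²d - 243bd² + 141bc + 168c² - 48c - 441bc² - 72c³ + 9b²c - 252b² + 42b + 378b³    [combine like terms]

-261bd - 261cd + 54d + 81d² + 594bcd + 297c²d - 243cd² + 297b²d - 243bd² + 141bc + 168c² - 48c - 441bc² - 72c³ + 9b²c - 252b² + 42b + 378b³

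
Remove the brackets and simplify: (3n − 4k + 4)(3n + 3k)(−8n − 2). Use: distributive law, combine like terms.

−72n^3 − 114n^2 + 24kn^2 − 90kn + 96k^2n + 24k^2 − 24n − 24k

(3n − 4k + 4)(3n + 3k)(−8n − 2)
= (9n^2 + 9kn − 12kn − 12k^2 + 12n + 12k)(−8n − 2)    [distributive law]
= (9n^2 − 3kn − 12k^2 + 12n + 12k)(−8n − 2)    [combine like terms]
= −72n^3 − 18n^2 + 24kn^2 + 6kn + 96k^2n + 24k^2 − 96n^2 − 24n − 96kn − 24k    [distributive law]
= −72n^3 − 114n^2 + 24kn^2 − 90kn + 96k^2n + 24k^2 − 24n − 24k    [combine like terms]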